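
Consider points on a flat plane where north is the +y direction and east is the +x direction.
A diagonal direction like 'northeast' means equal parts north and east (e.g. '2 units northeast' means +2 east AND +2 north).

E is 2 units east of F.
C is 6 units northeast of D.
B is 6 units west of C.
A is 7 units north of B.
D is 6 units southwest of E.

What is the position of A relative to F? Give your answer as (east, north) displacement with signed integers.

Place F at the origin (east=0, north=0).
  E is 2 units east of F: delta (east=+2, north=+0); E at (east=2, north=0).
  D is 6 units southwest of E: delta (east=-6, north=-6); D at (east=-4, north=-6).
  C is 6 units northeast of D: delta (east=+6, north=+6); C at (east=2, north=0).
  B is 6 units west of C: delta (east=-6, north=+0); B at (east=-4, north=0).
  A is 7 units north of B: delta (east=+0, north=+7); A at (east=-4, north=7).
Therefore A relative to F: (east=-4, north=7).

Answer: A is at (east=-4, north=7) relative to F.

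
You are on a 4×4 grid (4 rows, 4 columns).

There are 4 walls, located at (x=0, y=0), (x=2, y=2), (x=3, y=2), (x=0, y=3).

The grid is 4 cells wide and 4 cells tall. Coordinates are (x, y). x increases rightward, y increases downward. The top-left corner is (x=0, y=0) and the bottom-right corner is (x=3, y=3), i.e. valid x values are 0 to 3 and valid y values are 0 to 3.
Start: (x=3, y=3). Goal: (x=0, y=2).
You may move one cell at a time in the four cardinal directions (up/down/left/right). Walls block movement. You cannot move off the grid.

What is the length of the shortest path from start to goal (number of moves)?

BFS from (x=3, y=3) until reaching (x=0, y=2):
  Distance 0: (x=3, y=3)
  Distance 1: (x=2, y=3)
  Distance 2: (x=1, y=3)
  Distance 3: (x=1, y=2)
  Distance 4: (x=1, y=1), (x=0, y=2)  <- goal reached here
One shortest path (4 moves): (x=3, y=3) -> (x=2, y=3) -> (x=1, y=3) -> (x=1, y=2) -> (x=0, y=2)

Answer: Shortest path length: 4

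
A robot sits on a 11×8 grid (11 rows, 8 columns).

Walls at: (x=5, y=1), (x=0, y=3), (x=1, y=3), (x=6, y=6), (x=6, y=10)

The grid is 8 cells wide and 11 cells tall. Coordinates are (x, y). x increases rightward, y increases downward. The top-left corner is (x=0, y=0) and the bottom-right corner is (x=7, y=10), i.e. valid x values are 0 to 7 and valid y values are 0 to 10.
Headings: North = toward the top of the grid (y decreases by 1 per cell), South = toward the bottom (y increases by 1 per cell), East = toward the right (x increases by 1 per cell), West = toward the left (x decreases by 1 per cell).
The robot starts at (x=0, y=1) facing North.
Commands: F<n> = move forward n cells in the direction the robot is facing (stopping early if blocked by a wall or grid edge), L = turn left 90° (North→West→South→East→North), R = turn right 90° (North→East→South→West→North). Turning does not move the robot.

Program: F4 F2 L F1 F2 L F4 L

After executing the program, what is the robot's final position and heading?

Start: (x=0, y=1), facing North
  F4: move forward 1/4 (blocked), now at (x=0, y=0)
  F2: move forward 0/2 (blocked), now at (x=0, y=0)
  L: turn left, now facing West
  F1: move forward 0/1 (blocked), now at (x=0, y=0)
  F2: move forward 0/2 (blocked), now at (x=0, y=0)
  L: turn left, now facing South
  F4: move forward 2/4 (blocked), now at (x=0, y=2)
  L: turn left, now facing East
Final: (x=0, y=2), facing East

Answer: Final position: (x=0, y=2), facing East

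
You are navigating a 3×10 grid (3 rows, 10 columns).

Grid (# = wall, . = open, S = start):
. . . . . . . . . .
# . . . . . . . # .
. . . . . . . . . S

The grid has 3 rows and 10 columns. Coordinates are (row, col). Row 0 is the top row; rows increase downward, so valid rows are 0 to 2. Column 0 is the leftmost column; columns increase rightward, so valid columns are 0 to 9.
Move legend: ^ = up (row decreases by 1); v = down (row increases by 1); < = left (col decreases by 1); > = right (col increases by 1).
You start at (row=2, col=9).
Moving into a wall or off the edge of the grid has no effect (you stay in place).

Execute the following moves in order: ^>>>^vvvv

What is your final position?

Answer: Final position: (row=2, col=9)

Derivation:
Start: (row=2, col=9)
  ^ (up): (row=2, col=9) -> (row=1, col=9)
  [×3]> (right): blocked, stay at (row=1, col=9)
  ^ (up): (row=1, col=9) -> (row=0, col=9)
  v (down): (row=0, col=9) -> (row=1, col=9)
  v (down): (row=1, col=9) -> (row=2, col=9)
  v (down): blocked, stay at (row=2, col=9)
  v (down): blocked, stay at (row=2, col=9)
Final: (row=2, col=9)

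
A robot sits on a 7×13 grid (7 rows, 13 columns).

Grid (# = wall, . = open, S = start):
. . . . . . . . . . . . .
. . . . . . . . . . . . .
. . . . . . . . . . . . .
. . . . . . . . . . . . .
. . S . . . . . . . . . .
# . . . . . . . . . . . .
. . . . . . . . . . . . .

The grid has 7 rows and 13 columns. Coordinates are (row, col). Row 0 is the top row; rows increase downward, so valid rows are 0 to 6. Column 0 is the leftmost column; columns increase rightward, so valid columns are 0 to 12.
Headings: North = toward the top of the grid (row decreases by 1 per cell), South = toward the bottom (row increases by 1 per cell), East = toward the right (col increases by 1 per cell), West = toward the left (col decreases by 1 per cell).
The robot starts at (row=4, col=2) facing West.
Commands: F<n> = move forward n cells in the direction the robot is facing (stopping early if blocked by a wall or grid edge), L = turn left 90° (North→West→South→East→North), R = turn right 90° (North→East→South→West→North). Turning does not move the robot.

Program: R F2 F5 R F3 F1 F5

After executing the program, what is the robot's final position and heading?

Start: (row=4, col=2), facing West
  R: turn right, now facing North
  F2: move forward 2, now at (row=2, col=2)
  F5: move forward 2/5 (blocked), now at (row=0, col=2)
  R: turn right, now facing East
  F3: move forward 3, now at (row=0, col=5)
  F1: move forward 1, now at (row=0, col=6)
  F5: move forward 5, now at (row=0, col=11)
Final: (row=0, col=11), facing East

Answer: Final position: (row=0, col=11), facing East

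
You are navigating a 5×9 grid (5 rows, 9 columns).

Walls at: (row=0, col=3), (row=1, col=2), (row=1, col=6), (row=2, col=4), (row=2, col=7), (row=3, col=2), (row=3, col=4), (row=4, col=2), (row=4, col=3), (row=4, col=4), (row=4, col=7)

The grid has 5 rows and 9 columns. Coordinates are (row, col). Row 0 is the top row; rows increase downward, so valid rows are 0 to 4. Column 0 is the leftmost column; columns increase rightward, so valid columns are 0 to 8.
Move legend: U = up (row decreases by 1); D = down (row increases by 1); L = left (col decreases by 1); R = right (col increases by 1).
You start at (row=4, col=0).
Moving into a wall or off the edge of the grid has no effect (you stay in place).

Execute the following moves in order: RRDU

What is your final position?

Start: (row=4, col=0)
  R (right): (row=4, col=0) -> (row=4, col=1)
  R (right): blocked, stay at (row=4, col=1)
  D (down): blocked, stay at (row=4, col=1)
  U (up): (row=4, col=1) -> (row=3, col=1)
Final: (row=3, col=1)

Answer: Final position: (row=3, col=1)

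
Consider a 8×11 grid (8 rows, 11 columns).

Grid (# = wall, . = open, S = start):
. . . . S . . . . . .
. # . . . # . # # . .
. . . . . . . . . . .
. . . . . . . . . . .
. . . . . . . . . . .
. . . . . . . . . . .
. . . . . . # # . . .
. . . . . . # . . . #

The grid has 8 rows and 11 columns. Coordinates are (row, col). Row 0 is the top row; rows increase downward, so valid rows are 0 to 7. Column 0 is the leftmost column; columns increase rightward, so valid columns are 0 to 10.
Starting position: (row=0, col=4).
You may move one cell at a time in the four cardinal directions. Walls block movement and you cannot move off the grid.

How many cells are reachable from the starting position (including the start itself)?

BFS flood-fill from (row=0, col=4):
  Distance 0: (row=0, col=4)
  Distance 1: (row=0, col=3), (row=0, col=5), (row=1, col=4)
  Distance 2: (row=0, col=2), (row=0, col=6), (row=1, col=3), (row=2, col=4)
  Distance 3: (row=0, col=1), (row=0, col=7), (row=1, col=2), (row=1, col=6), (row=2, col=3), (row=2, col=5), (row=3, col=4)
  Distance 4: (row=0, col=0), (row=0, col=8), (row=2, col=2), (row=2, col=6), (row=3, col=3), (row=3, col=5), (row=4, col=4)
  Distance 5: (row=0, col=9), (row=1, col=0), (row=2, col=1), (row=2, col=7), (row=3, col=2), (row=3, col=6), (row=4, col=3), (row=4, col=5), (row=5, col=4)
  Distance 6: (row=0, col=10), (row=1, col=9), (row=2, col=0), (row=2, col=8), (row=3, col=1), (row=3, col=7), (row=4, col=2), (row=4, col=6), (row=5, col=3), (row=5, col=5), (row=6, col=4)
  Distance 7: (row=1, col=10), (row=2, col=9), (row=3, col=0), (row=3, col=8), (row=4, col=1), (row=4, col=7), (row=5, col=2), (row=5, col=6), (row=6, col=3), (row=6, col=5), (row=7, col=4)
  Distance 8: (row=2, col=10), (row=3, col=9), (row=4, col=0), (row=4, col=8), (row=5, col=1), (row=5, col=7), (row=6, col=2), (row=7, col=3), (row=7, col=5)
  Distance 9: (row=3, col=10), (row=4, col=9), (row=5, col=0), (row=5, col=8), (row=6, col=1), (row=7, col=2)
  Distance 10: (row=4, col=10), (row=5, col=9), (row=6, col=0), (row=6, col=8), (row=7, col=1)
  Distance 11: (row=5, col=10), (row=6, col=9), (row=7, col=0), (row=7, col=8)
  Distance 12: (row=6, col=10), (row=7, col=7), (row=7, col=9)
Total reachable: 80 (grid has 80 open cells total)

Answer: Reachable cells: 80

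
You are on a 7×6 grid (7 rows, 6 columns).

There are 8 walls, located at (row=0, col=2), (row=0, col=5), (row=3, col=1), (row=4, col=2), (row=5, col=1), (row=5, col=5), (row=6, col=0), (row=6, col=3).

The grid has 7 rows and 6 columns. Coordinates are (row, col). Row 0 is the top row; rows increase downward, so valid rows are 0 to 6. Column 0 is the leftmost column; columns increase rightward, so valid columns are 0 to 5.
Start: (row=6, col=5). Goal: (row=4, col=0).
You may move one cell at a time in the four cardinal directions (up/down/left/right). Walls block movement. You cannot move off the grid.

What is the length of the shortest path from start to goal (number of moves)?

BFS from (row=6, col=5) until reaching (row=4, col=0):
  Distance 0: (row=6, col=5)
  Distance 1: (row=6, col=4)
  Distance 2: (row=5, col=4)
  Distance 3: (row=4, col=4), (row=5, col=3)
  Distance 4: (row=3, col=4), (row=4, col=3), (row=4, col=5), (row=5, col=2)
  Distance 5: (row=2, col=4), (row=3, col=3), (row=3, col=5), (row=6, col=2)
  Distance 6: (row=1, col=4), (row=2, col=3), (row=2, col=5), (row=3, col=2), (row=6, col=1)
  Distance 7: (row=0, col=4), (row=1, col=3), (row=1, col=5), (row=2, col=2)
  Distance 8: (row=0, col=3), (row=1, col=2), (row=2, col=1)
  Distance 9: (row=1, col=1), (row=2, col=0)
  Distance 10: (row=0, col=1), (row=1, col=0), (row=3, col=0)
  Distance 11: (row=0, col=0), (row=4, col=0)  <- goal reached here
One shortest path (11 moves): (row=6, col=5) -> (row=6, col=4) -> (row=5, col=4) -> (row=5, col=3) -> (row=4, col=3) -> (row=3, col=3) -> (row=3, col=2) -> (row=2, col=2) -> (row=2, col=1) -> (row=2, col=0) -> (row=3, col=0) -> (row=4, col=0)

Answer: Shortest path length: 11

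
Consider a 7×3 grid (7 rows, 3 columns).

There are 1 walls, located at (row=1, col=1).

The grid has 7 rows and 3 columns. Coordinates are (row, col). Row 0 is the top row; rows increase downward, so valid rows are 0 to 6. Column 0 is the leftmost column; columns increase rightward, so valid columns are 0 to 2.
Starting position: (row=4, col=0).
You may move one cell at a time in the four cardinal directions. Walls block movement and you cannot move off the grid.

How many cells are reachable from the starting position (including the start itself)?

Answer: Reachable cells: 20

Derivation:
BFS flood-fill from (row=4, col=0):
  Distance 0: (row=4, col=0)
  Distance 1: (row=3, col=0), (row=4, col=1), (row=5, col=0)
  Distance 2: (row=2, col=0), (row=3, col=1), (row=4, col=2), (row=5, col=1), (row=6, col=0)
  Distance 3: (row=1, col=0), (row=2, col=1), (row=3, col=2), (row=5, col=2), (row=6, col=1)
  Distance 4: (row=0, col=0), (row=2, col=2), (row=6, col=2)
  Distance 5: (row=0, col=1), (row=1, col=2)
  Distance 6: (row=0, col=2)
Total reachable: 20 (grid has 20 open cells total)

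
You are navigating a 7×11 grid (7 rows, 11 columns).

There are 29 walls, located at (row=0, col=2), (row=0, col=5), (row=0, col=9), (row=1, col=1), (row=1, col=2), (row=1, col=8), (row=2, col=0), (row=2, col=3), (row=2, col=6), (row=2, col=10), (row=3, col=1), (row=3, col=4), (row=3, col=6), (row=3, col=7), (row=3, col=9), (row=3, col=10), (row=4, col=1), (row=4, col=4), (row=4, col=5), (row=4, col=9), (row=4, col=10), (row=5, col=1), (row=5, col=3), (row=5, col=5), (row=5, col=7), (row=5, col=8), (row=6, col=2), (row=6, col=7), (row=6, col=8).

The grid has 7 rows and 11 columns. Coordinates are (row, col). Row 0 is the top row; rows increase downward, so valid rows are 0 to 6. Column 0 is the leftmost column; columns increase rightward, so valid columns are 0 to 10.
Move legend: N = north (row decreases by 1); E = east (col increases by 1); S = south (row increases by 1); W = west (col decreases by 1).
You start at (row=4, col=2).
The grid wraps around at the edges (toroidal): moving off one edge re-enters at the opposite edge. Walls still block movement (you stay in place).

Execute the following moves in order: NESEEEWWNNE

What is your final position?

Answer: Final position: (row=2, col=2)

Derivation:
Start: (row=4, col=2)
  N (north): (row=4, col=2) -> (row=3, col=2)
  E (east): (row=3, col=2) -> (row=3, col=3)
  S (south): (row=3, col=3) -> (row=4, col=3)
  [×3]E (east): blocked, stay at (row=4, col=3)
  W (west): (row=4, col=3) -> (row=4, col=2)
  W (west): blocked, stay at (row=4, col=2)
  N (north): (row=4, col=2) -> (row=3, col=2)
  N (north): (row=3, col=2) -> (row=2, col=2)
  E (east): blocked, stay at (row=2, col=2)
Final: (row=2, col=2)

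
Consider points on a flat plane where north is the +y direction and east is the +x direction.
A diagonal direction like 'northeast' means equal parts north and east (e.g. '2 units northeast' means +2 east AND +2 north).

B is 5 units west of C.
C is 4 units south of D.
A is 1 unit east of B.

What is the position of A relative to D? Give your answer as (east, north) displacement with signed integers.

Place D at the origin (east=0, north=0).
  C is 4 units south of D: delta (east=+0, north=-4); C at (east=0, north=-4).
  B is 5 units west of C: delta (east=-5, north=+0); B at (east=-5, north=-4).
  A is 1 unit east of B: delta (east=+1, north=+0); A at (east=-4, north=-4).
Therefore A relative to D: (east=-4, north=-4).

Answer: A is at (east=-4, north=-4) relative to D.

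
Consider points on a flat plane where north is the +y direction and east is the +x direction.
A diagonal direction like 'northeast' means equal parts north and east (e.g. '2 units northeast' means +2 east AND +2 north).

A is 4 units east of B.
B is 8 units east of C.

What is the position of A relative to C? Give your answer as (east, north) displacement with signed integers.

Answer: A is at (east=12, north=0) relative to C.

Derivation:
Place C at the origin (east=0, north=0).
  B is 8 units east of C: delta (east=+8, north=+0); B at (east=8, north=0).
  A is 4 units east of B: delta (east=+4, north=+0); A at (east=12, north=0).
Therefore A relative to C: (east=12, north=0).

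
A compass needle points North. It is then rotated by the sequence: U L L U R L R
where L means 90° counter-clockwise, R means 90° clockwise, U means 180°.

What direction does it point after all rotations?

Answer: Final heading: West

Derivation:
Start: North
  U (U-turn (180°)) -> South
  L (left (90° counter-clockwise)) -> East
  L (left (90° counter-clockwise)) -> North
  U (U-turn (180°)) -> South
  R (right (90° clockwise)) -> West
  L (left (90° counter-clockwise)) -> South
  R (right (90° clockwise)) -> West
Final: West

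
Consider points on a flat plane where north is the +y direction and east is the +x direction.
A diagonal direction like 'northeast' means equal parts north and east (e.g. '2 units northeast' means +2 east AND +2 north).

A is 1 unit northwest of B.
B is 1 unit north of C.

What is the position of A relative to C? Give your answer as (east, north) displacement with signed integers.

Answer: A is at (east=-1, north=2) relative to C.

Derivation:
Place C at the origin (east=0, north=0).
  B is 1 unit north of C: delta (east=+0, north=+1); B at (east=0, north=1).
  A is 1 unit northwest of B: delta (east=-1, north=+1); A at (east=-1, north=2).
Therefore A relative to C: (east=-1, north=2).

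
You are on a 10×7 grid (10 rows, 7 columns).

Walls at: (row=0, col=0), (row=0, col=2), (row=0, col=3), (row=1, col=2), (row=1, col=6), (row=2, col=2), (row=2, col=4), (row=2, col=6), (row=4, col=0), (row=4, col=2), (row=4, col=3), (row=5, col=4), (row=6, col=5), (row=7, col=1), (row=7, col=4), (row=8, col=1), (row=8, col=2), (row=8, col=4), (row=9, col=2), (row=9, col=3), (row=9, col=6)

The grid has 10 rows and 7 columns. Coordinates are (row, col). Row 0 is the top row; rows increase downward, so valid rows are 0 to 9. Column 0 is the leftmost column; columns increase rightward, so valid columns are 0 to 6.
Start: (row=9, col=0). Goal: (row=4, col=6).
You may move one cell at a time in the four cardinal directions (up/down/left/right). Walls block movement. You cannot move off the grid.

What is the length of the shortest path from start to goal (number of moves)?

Answer: Shortest path length: 13

Derivation:
BFS from (row=9, col=0) until reaching (row=4, col=6):
  Distance 0: (row=9, col=0)
  Distance 1: (row=8, col=0), (row=9, col=1)
  Distance 2: (row=7, col=0)
  Distance 3: (row=6, col=0)
  Distance 4: (row=5, col=0), (row=6, col=1)
  Distance 5: (row=5, col=1), (row=6, col=2)
  Distance 6: (row=4, col=1), (row=5, col=2), (row=6, col=3), (row=7, col=2)
  Distance 7: (row=3, col=1), (row=5, col=3), (row=6, col=4), (row=7, col=3)
  Distance 8: (row=2, col=1), (row=3, col=0), (row=3, col=2), (row=8, col=3)
  Distance 9: (row=1, col=1), (row=2, col=0), (row=3, col=3)
  Distance 10: (row=0, col=1), (row=1, col=0), (row=2, col=3), (row=3, col=4)
  Distance 11: (row=1, col=3), (row=3, col=5), (row=4, col=4)
  Distance 12: (row=1, col=4), (row=2, col=5), (row=3, col=6), (row=4, col=5)
  Distance 13: (row=0, col=4), (row=1, col=5), (row=4, col=6), (row=5, col=5)  <- goal reached here
One shortest path (13 moves): (row=9, col=0) -> (row=8, col=0) -> (row=7, col=0) -> (row=6, col=0) -> (row=6, col=1) -> (row=5, col=1) -> (row=4, col=1) -> (row=3, col=1) -> (row=3, col=2) -> (row=3, col=3) -> (row=3, col=4) -> (row=3, col=5) -> (row=3, col=6) -> (row=4, col=6)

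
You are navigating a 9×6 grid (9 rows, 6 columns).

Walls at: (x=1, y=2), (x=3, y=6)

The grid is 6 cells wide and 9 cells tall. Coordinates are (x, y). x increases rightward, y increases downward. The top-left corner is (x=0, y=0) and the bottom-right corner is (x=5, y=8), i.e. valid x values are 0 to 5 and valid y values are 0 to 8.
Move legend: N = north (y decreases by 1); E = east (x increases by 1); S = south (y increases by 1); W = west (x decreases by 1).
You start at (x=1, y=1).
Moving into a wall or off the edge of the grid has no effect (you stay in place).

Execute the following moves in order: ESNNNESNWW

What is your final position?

Answer: Final position: (x=1, y=0)

Derivation:
Start: (x=1, y=1)
  E (east): (x=1, y=1) -> (x=2, y=1)
  S (south): (x=2, y=1) -> (x=2, y=2)
  N (north): (x=2, y=2) -> (x=2, y=1)
  N (north): (x=2, y=1) -> (x=2, y=0)
  N (north): blocked, stay at (x=2, y=0)
  E (east): (x=2, y=0) -> (x=3, y=0)
  S (south): (x=3, y=0) -> (x=3, y=1)
  N (north): (x=3, y=1) -> (x=3, y=0)
  W (west): (x=3, y=0) -> (x=2, y=0)
  W (west): (x=2, y=0) -> (x=1, y=0)
Final: (x=1, y=0)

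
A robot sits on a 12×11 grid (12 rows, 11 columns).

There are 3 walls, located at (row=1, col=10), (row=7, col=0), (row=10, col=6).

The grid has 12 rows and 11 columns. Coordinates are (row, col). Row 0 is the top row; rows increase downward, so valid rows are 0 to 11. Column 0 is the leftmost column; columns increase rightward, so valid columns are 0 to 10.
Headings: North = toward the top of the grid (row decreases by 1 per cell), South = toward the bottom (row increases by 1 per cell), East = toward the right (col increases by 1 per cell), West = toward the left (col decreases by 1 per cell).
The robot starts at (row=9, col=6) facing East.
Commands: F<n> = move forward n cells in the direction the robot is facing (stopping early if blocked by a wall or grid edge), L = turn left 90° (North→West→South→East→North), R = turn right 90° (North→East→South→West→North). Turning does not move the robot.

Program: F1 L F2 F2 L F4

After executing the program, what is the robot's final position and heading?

Answer: Final position: (row=5, col=3), facing West

Derivation:
Start: (row=9, col=6), facing East
  F1: move forward 1, now at (row=9, col=7)
  L: turn left, now facing North
  F2: move forward 2, now at (row=7, col=7)
  F2: move forward 2, now at (row=5, col=7)
  L: turn left, now facing West
  F4: move forward 4, now at (row=5, col=3)
Final: (row=5, col=3), facing West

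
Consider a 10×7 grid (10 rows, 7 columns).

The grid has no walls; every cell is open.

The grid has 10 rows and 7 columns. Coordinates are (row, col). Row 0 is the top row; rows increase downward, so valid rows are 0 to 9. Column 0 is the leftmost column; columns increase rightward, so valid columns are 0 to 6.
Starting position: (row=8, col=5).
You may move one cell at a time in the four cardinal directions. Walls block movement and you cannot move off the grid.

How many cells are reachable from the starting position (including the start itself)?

Answer: Reachable cells: 70

Derivation:
BFS flood-fill from (row=8, col=5):
  Distance 0: (row=8, col=5)
  Distance 1: (row=7, col=5), (row=8, col=4), (row=8, col=6), (row=9, col=5)
  Distance 2: (row=6, col=5), (row=7, col=4), (row=7, col=6), (row=8, col=3), (row=9, col=4), (row=9, col=6)
  Distance 3: (row=5, col=5), (row=6, col=4), (row=6, col=6), (row=7, col=3), (row=8, col=2), (row=9, col=3)
  Distance 4: (row=4, col=5), (row=5, col=4), (row=5, col=6), (row=6, col=3), (row=7, col=2), (row=8, col=1), (row=9, col=2)
  Distance 5: (row=3, col=5), (row=4, col=4), (row=4, col=6), (row=5, col=3), (row=6, col=2), (row=7, col=1), (row=8, col=0), (row=9, col=1)
  Distance 6: (row=2, col=5), (row=3, col=4), (row=3, col=6), (row=4, col=3), (row=5, col=2), (row=6, col=1), (row=7, col=0), (row=9, col=0)
  Distance 7: (row=1, col=5), (row=2, col=4), (row=2, col=6), (row=3, col=3), (row=4, col=2), (row=5, col=1), (row=6, col=0)
  Distance 8: (row=0, col=5), (row=1, col=4), (row=1, col=6), (row=2, col=3), (row=3, col=2), (row=4, col=1), (row=5, col=0)
  Distance 9: (row=0, col=4), (row=0, col=6), (row=1, col=3), (row=2, col=2), (row=3, col=1), (row=4, col=0)
  Distance 10: (row=0, col=3), (row=1, col=2), (row=2, col=1), (row=3, col=0)
  Distance 11: (row=0, col=2), (row=1, col=1), (row=2, col=0)
  Distance 12: (row=0, col=1), (row=1, col=0)
  Distance 13: (row=0, col=0)
Total reachable: 70 (grid has 70 open cells total)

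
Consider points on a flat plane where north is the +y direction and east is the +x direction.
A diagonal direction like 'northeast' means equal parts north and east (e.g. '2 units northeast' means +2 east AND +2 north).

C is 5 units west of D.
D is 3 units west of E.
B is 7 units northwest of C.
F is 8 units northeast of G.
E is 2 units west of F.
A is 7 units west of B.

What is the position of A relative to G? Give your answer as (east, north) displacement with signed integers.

Answer: A is at (east=-16, north=15) relative to G.

Derivation:
Place G at the origin (east=0, north=0).
  F is 8 units northeast of G: delta (east=+8, north=+8); F at (east=8, north=8).
  E is 2 units west of F: delta (east=-2, north=+0); E at (east=6, north=8).
  D is 3 units west of E: delta (east=-3, north=+0); D at (east=3, north=8).
  C is 5 units west of D: delta (east=-5, north=+0); C at (east=-2, north=8).
  B is 7 units northwest of C: delta (east=-7, north=+7); B at (east=-9, north=15).
  A is 7 units west of B: delta (east=-7, north=+0); A at (east=-16, north=15).
Therefore A relative to G: (east=-16, north=15).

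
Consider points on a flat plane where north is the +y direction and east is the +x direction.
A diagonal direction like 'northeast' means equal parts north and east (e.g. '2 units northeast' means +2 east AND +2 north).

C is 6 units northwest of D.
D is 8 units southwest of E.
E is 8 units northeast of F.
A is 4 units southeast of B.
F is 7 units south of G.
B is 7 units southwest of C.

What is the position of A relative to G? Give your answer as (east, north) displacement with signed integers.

Answer: A is at (east=-9, north=-12) relative to G.

Derivation:
Place G at the origin (east=0, north=0).
  F is 7 units south of G: delta (east=+0, north=-7); F at (east=0, north=-7).
  E is 8 units northeast of F: delta (east=+8, north=+8); E at (east=8, north=1).
  D is 8 units southwest of E: delta (east=-8, north=-8); D at (east=0, north=-7).
  C is 6 units northwest of D: delta (east=-6, north=+6); C at (east=-6, north=-1).
  B is 7 units southwest of C: delta (east=-7, north=-7); B at (east=-13, north=-8).
  A is 4 units southeast of B: delta (east=+4, north=-4); A at (east=-9, north=-12).
Therefore A relative to G: (east=-9, north=-12).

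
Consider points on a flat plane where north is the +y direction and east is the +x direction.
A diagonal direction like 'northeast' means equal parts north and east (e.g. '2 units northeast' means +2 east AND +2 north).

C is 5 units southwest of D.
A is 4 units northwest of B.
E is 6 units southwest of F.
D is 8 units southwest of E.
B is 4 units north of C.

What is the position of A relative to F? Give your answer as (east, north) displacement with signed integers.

Answer: A is at (east=-23, north=-11) relative to F.

Derivation:
Place F at the origin (east=0, north=0).
  E is 6 units southwest of F: delta (east=-6, north=-6); E at (east=-6, north=-6).
  D is 8 units southwest of E: delta (east=-8, north=-8); D at (east=-14, north=-14).
  C is 5 units southwest of D: delta (east=-5, north=-5); C at (east=-19, north=-19).
  B is 4 units north of C: delta (east=+0, north=+4); B at (east=-19, north=-15).
  A is 4 units northwest of B: delta (east=-4, north=+4); A at (east=-23, north=-11).
Therefore A relative to F: (east=-23, north=-11).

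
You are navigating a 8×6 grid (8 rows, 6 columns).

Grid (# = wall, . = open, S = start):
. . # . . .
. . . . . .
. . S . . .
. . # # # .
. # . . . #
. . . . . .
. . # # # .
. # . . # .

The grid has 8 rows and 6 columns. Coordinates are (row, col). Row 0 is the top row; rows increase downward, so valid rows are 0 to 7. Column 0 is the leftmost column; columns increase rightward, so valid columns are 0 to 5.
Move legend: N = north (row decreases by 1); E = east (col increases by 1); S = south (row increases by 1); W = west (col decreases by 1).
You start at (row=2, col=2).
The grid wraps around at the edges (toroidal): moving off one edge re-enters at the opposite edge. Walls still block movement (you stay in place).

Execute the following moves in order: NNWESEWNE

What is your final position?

Answer: Final position: (row=1, col=3)

Derivation:
Start: (row=2, col=2)
  N (north): (row=2, col=2) -> (row=1, col=2)
  N (north): blocked, stay at (row=1, col=2)
  W (west): (row=1, col=2) -> (row=1, col=1)
  E (east): (row=1, col=1) -> (row=1, col=2)
  S (south): (row=1, col=2) -> (row=2, col=2)
  E (east): (row=2, col=2) -> (row=2, col=3)
  W (west): (row=2, col=3) -> (row=2, col=2)
  N (north): (row=2, col=2) -> (row=1, col=2)
  E (east): (row=1, col=2) -> (row=1, col=3)
Final: (row=1, col=3)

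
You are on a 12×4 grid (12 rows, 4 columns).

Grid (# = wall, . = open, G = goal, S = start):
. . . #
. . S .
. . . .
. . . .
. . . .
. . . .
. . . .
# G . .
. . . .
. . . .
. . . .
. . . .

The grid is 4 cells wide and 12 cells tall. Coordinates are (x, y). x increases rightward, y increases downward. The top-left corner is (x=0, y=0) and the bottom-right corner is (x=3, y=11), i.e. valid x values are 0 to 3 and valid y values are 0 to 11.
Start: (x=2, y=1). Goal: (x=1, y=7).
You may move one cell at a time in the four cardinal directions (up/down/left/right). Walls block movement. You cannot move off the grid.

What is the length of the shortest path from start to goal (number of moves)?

Answer: Shortest path length: 7

Derivation:
BFS from (x=2, y=1) until reaching (x=1, y=7):
  Distance 0: (x=2, y=1)
  Distance 1: (x=2, y=0), (x=1, y=1), (x=3, y=1), (x=2, y=2)
  Distance 2: (x=1, y=0), (x=0, y=1), (x=1, y=2), (x=3, y=2), (x=2, y=3)
  Distance 3: (x=0, y=0), (x=0, y=2), (x=1, y=3), (x=3, y=3), (x=2, y=4)
  Distance 4: (x=0, y=3), (x=1, y=4), (x=3, y=4), (x=2, y=5)
  Distance 5: (x=0, y=4), (x=1, y=5), (x=3, y=5), (x=2, y=6)
  Distance 6: (x=0, y=5), (x=1, y=6), (x=3, y=6), (x=2, y=7)
  Distance 7: (x=0, y=6), (x=1, y=7), (x=3, y=7), (x=2, y=8)  <- goal reached here
One shortest path (7 moves): (x=2, y=1) -> (x=1, y=1) -> (x=1, y=2) -> (x=1, y=3) -> (x=1, y=4) -> (x=1, y=5) -> (x=1, y=6) -> (x=1, y=7)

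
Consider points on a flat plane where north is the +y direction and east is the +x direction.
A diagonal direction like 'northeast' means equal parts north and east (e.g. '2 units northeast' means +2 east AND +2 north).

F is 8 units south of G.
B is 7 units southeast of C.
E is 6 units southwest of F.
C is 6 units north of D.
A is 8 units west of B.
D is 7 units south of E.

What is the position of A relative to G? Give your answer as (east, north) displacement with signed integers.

Answer: A is at (east=-7, north=-22) relative to G.

Derivation:
Place G at the origin (east=0, north=0).
  F is 8 units south of G: delta (east=+0, north=-8); F at (east=0, north=-8).
  E is 6 units southwest of F: delta (east=-6, north=-6); E at (east=-6, north=-14).
  D is 7 units south of E: delta (east=+0, north=-7); D at (east=-6, north=-21).
  C is 6 units north of D: delta (east=+0, north=+6); C at (east=-6, north=-15).
  B is 7 units southeast of C: delta (east=+7, north=-7); B at (east=1, north=-22).
  A is 8 units west of B: delta (east=-8, north=+0); A at (east=-7, north=-22).
Therefore A relative to G: (east=-7, north=-22).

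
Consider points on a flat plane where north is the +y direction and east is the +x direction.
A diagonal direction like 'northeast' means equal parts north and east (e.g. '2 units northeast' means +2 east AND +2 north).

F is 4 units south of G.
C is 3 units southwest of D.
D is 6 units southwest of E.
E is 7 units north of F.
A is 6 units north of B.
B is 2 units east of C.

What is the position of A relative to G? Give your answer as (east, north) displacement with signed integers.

Answer: A is at (east=-7, north=0) relative to G.

Derivation:
Place G at the origin (east=0, north=0).
  F is 4 units south of G: delta (east=+0, north=-4); F at (east=0, north=-4).
  E is 7 units north of F: delta (east=+0, north=+7); E at (east=0, north=3).
  D is 6 units southwest of E: delta (east=-6, north=-6); D at (east=-6, north=-3).
  C is 3 units southwest of D: delta (east=-3, north=-3); C at (east=-9, north=-6).
  B is 2 units east of C: delta (east=+2, north=+0); B at (east=-7, north=-6).
  A is 6 units north of B: delta (east=+0, north=+6); A at (east=-7, north=0).
Therefore A relative to G: (east=-7, north=0).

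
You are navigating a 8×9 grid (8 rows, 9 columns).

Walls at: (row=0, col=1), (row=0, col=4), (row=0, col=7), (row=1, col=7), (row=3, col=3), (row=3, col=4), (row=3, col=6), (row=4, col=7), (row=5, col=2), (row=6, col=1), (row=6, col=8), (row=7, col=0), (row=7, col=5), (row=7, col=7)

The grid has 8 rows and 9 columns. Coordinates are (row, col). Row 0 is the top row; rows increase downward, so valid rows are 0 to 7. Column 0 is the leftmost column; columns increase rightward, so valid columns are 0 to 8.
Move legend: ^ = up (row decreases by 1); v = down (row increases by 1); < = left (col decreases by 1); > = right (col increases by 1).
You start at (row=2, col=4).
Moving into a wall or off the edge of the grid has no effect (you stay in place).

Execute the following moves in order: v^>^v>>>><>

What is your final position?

Answer: Final position: (row=1, col=6)

Derivation:
Start: (row=2, col=4)
  v (down): blocked, stay at (row=2, col=4)
  ^ (up): (row=2, col=4) -> (row=1, col=4)
  > (right): (row=1, col=4) -> (row=1, col=5)
  ^ (up): (row=1, col=5) -> (row=0, col=5)
  v (down): (row=0, col=5) -> (row=1, col=5)
  > (right): (row=1, col=5) -> (row=1, col=6)
  [×3]> (right): blocked, stay at (row=1, col=6)
  < (left): (row=1, col=6) -> (row=1, col=5)
  > (right): (row=1, col=5) -> (row=1, col=6)
Final: (row=1, col=6)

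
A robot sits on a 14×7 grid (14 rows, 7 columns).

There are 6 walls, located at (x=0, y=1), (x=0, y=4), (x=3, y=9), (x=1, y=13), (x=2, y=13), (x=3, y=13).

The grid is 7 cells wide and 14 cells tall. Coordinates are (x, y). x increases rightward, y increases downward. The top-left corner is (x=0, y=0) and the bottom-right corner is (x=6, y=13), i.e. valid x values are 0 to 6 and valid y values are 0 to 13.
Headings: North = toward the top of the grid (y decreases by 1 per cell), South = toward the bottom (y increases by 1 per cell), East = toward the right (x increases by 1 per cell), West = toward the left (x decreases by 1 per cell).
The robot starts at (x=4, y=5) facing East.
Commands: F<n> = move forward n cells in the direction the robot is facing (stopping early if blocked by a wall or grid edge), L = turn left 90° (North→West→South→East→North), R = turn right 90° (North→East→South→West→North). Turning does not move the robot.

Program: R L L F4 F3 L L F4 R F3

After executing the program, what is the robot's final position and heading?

Start: (x=4, y=5), facing East
  R: turn right, now facing South
  L: turn left, now facing East
  L: turn left, now facing North
  F4: move forward 4, now at (x=4, y=1)
  F3: move forward 1/3 (blocked), now at (x=4, y=0)
  L: turn left, now facing West
  L: turn left, now facing South
  F4: move forward 4, now at (x=4, y=4)
  R: turn right, now facing West
  F3: move forward 3, now at (x=1, y=4)
Final: (x=1, y=4), facing West

Answer: Final position: (x=1, y=4), facing West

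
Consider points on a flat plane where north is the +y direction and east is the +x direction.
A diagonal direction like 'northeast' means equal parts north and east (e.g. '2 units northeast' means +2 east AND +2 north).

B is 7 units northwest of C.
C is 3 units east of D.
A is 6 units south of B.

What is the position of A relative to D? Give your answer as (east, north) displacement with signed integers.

Place D at the origin (east=0, north=0).
  C is 3 units east of D: delta (east=+3, north=+0); C at (east=3, north=0).
  B is 7 units northwest of C: delta (east=-7, north=+7); B at (east=-4, north=7).
  A is 6 units south of B: delta (east=+0, north=-6); A at (east=-4, north=1).
Therefore A relative to D: (east=-4, north=1).

Answer: A is at (east=-4, north=1) relative to D.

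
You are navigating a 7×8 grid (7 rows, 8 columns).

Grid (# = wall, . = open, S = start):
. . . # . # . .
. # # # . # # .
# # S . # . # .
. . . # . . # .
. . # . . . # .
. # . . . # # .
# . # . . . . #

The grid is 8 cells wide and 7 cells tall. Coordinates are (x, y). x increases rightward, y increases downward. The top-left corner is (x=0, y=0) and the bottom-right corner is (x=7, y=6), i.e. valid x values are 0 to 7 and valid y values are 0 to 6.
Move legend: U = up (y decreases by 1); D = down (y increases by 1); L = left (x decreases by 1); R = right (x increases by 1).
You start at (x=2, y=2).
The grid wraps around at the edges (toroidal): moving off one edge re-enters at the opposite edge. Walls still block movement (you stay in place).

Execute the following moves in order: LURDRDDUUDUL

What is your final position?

Start: (x=2, y=2)
  L (left): blocked, stay at (x=2, y=2)
  U (up): blocked, stay at (x=2, y=2)
  R (right): (x=2, y=2) -> (x=3, y=2)
  D (down): blocked, stay at (x=3, y=2)
  R (right): blocked, stay at (x=3, y=2)
  D (down): blocked, stay at (x=3, y=2)
  D (down): blocked, stay at (x=3, y=2)
  U (up): blocked, stay at (x=3, y=2)
  U (up): blocked, stay at (x=3, y=2)
  D (down): blocked, stay at (x=3, y=2)
  U (up): blocked, stay at (x=3, y=2)
  L (left): (x=3, y=2) -> (x=2, y=2)
Final: (x=2, y=2)

Answer: Final position: (x=2, y=2)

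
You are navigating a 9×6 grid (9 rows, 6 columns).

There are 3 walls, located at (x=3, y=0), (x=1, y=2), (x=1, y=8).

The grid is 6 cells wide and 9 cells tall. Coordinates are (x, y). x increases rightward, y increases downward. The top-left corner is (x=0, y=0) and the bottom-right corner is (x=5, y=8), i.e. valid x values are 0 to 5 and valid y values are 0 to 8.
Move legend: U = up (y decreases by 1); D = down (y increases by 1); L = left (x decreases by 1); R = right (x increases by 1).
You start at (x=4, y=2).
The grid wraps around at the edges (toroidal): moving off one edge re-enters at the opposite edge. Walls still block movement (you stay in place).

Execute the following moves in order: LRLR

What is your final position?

Answer: Final position: (x=4, y=2)

Derivation:
Start: (x=4, y=2)
  L (left): (x=4, y=2) -> (x=3, y=2)
  R (right): (x=3, y=2) -> (x=4, y=2)
  L (left): (x=4, y=2) -> (x=3, y=2)
  R (right): (x=3, y=2) -> (x=4, y=2)
Final: (x=4, y=2)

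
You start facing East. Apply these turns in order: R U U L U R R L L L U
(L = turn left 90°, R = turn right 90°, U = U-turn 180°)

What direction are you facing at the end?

Start: East
  R (right (90° clockwise)) -> South
  U (U-turn (180°)) -> North
  U (U-turn (180°)) -> South
  L (left (90° counter-clockwise)) -> East
  U (U-turn (180°)) -> West
  R (right (90° clockwise)) -> North
  R (right (90° clockwise)) -> East
  L (left (90° counter-clockwise)) -> North
  L (left (90° counter-clockwise)) -> West
  L (left (90° counter-clockwise)) -> South
  U (U-turn (180°)) -> North
Final: North

Answer: Final heading: North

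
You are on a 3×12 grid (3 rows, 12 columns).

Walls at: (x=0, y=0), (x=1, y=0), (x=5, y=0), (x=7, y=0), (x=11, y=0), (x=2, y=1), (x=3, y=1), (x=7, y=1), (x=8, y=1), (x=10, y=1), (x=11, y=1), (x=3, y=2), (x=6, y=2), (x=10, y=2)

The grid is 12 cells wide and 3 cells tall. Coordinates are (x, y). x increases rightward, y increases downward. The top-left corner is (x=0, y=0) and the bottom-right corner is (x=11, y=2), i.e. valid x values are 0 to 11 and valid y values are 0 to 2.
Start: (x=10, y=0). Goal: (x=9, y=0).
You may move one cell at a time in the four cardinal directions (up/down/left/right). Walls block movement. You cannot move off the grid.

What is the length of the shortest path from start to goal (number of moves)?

BFS from (x=10, y=0) until reaching (x=9, y=0):
  Distance 0: (x=10, y=0)
  Distance 1: (x=9, y=0)  <- goal reached here
One shortest path (1 moves): (x=10, y=0) -> (x=9, y=0)

Answer: Shortest path length: 1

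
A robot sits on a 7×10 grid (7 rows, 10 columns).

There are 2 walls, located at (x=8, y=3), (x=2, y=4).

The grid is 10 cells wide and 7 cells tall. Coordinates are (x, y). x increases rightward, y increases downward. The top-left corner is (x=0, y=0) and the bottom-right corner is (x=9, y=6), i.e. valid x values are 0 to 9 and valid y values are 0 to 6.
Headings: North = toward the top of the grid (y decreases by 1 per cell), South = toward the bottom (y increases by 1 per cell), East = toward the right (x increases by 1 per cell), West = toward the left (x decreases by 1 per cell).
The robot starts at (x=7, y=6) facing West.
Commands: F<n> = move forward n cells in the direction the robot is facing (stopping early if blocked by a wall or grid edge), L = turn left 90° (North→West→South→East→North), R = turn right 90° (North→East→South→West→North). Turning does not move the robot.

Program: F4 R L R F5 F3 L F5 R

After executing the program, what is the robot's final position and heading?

Answer: Final position: (x=0, y=0), facing North

Derivation:
Start: (x=7, y=6), facing West
  F4: move forward 4, now at (x=3, y=6)
  R: turn right, now facing North
  L: turn left, now facing West
  R: turn right, now facing North
  F5: move forward 5, now at (x=3, y=1)
  F3: move forward 1/3 (blocked), now at (x=3, y=0)
  L: turn left, now facing West
  F5: move forward 3/5 (blocked), now at (x=0, y=0)
  R: turn right, now facing North
Final: (x=0, y=0), facing North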